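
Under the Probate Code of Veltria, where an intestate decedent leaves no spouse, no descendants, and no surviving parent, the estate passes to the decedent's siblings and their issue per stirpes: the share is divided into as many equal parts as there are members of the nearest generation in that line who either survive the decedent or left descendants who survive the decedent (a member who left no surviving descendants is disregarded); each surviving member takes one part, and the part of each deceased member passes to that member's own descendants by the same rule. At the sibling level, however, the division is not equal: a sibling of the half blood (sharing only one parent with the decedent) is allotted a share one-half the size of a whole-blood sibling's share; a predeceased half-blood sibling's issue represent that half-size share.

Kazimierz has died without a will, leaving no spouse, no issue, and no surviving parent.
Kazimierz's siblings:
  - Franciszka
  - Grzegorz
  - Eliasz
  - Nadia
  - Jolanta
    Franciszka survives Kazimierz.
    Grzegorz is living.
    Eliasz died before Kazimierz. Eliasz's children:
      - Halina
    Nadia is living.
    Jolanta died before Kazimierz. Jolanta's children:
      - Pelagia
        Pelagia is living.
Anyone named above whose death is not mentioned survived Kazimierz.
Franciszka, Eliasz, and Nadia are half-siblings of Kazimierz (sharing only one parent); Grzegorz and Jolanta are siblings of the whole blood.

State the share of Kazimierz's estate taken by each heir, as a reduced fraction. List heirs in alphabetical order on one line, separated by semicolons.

No spouse, descendants, or parent survives, so the estate passes to Kazimierz's siblings per stirpes.
Half-blood siblings count for one-half the weight of whole-blood siblings at the initial division.
Dividing 1 in proportion to weights (total weight 7/2): Franciszka (weight 1/2) → 1/7; Grzegorz (weight 1) → 2/7; Eliasz (weight 1/2) → 1/7; Nadia (weight 1/2) → 1/7; Jolanta (weight 1) → 2/7.
Franciszka is living and takes 1/7.
Grzegorz is living and takes 2/7.
Eliasz predeceased; the 1/7 allotted to Eliasz's branch passes to Eliasz's issue by representation.
Halina is the sole taker at this level and receives the full 1/7.
Nadia is living and takes 1/7.
Jolanta predeceased; the 2/7 allotted to Jolanta's branch passes to Jolanta's issue by representation.
Pelagia is the sole taker at this level and receives the full 2/7.

Franciszka 1/7; Grzegorz 2/7; Halina 1/7; Nadia 1/7; Pelagia 2/7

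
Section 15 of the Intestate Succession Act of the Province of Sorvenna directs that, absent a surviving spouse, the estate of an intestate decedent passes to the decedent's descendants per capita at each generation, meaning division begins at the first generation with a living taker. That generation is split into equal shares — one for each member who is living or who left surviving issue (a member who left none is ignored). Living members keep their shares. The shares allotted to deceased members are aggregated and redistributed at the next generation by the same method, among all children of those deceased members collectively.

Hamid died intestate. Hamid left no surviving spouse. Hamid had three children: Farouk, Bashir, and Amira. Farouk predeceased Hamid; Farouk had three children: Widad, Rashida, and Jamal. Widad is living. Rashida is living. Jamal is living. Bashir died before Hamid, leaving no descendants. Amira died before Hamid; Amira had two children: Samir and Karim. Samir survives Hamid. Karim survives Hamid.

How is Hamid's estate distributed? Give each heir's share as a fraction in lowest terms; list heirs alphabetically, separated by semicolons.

Jamal 1/5; Karim 1/5; Rashida 1/5; Samir 1/5; Widad 1/5

There is no surviving spouse, so the entire estate passes to Hamid's descendants per capita at each generation.
No one at generation 1 (Farouk, Amira) is living; moving to the next generation.
At generation 2 (Widad, Rashida, Jamal, Samir, Karim) there are 5 shares of (1)/5 = 1/5 each.
Living: Widad, Rashida, Jamal, Samir, and Karim — each takes 1/5.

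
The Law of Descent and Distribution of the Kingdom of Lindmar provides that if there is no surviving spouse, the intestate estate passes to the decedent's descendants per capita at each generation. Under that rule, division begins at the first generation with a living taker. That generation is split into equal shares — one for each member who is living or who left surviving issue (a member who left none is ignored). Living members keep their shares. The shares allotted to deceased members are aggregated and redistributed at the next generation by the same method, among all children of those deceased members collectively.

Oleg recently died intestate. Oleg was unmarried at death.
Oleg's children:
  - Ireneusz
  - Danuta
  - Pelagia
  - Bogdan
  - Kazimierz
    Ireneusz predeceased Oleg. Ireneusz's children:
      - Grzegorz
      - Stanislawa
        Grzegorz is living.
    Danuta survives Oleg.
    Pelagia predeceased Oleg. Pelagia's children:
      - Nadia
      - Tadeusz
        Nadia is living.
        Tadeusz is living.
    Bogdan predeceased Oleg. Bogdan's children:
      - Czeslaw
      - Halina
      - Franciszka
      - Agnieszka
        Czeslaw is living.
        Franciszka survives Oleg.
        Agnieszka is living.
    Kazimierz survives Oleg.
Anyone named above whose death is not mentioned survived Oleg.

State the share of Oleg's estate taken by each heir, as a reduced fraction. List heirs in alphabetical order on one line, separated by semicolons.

There is no surviving spouse, so the entire estate passes to Oleg's descendants per capita at each generation.
At generation 1 (Ireneusz, Danuta, Pelagia, Bogdan, Kazimierz) there are 5 shares of (1)/5 = 1/5 each.
Living: Danuta and Kazimierz — each takes 1/5.
Deceased: Ireneusz, Pelagia, and Bogdan. Their combined 3/5 is pooled and carried to generation 2.
At generation 2 (Grzegorz, Stanislawa, Nadia, Tadeusz, Czeslaw, Halina, Franciszka, Agnieszka) there are 8 shares of (3/5)/8 = 3/40 each.
Living: Grzegorz, Stanislawa, Nadia, Tadeusz, Czeslaw, Halina, Franciszka, and Agnieszka — each takes 3/40.

Agnieszka 3/40; Czeslaw 3/40; Danuta 1/5; Franciszka 3/40; Grzegorz 3/40; Halina 3/40; Kazimierz 1/5; Nadia 3/40; Stanislawa 3/40; Tadeusz 3/40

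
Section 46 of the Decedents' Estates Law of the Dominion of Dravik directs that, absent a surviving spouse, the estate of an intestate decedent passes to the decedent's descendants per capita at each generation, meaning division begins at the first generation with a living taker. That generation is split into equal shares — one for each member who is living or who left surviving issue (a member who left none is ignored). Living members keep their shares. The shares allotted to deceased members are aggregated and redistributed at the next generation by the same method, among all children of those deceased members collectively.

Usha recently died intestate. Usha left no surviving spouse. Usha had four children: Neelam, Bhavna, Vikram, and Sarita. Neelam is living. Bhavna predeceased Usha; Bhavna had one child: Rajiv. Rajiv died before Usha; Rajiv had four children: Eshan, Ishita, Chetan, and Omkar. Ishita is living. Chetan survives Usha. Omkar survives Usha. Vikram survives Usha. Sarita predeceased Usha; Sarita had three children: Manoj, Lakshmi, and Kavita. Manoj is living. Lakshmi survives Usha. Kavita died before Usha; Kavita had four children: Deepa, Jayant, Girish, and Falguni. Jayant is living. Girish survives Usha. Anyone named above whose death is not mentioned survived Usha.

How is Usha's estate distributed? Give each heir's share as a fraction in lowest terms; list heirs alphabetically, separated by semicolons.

There is no surviving spouse, so the entire estate passes to Usha's descendants per capita at each generation.
At generation 1 (Neelam, Bhavna, Vikram, Sarita) there are 4 shares of (1)/4 = 1/4 each.
Living: Neelam and Vikram — each takes 1/4.
Deceased: Bhavna and Sarita. Their combined 1/2 is pooled and carried to generation 2.
At generation 2 (Rajiv, Manoj, Lakshmi, Kavita) there are 4 shares of (1/2)/4 = 1/8 each.
Living: Manoj and Lakshmi — each takes 1/8.
Deceased: Rajiv and Kavita. Their combined 1/4 is pooled and carried to generation 3.
At generation 3 (Eshan, Ishita, Chetan, Omkar, Deepa, Jayant, Girish, Falguni) there are 8 shares of (1/4)/8 = 1/32 each.
Living: Eshan, Ishita, Chetan, Omkar, Deepa, Jayant, Girish, and Falguni — each takes 1/32.

Chetan 1/32; Deepa 1/32; Eshan 1/32; Falguni 1/32; Girish 1/32; Ishita 1/32; Jayant 1/32; Lakshmi 1/8; Manoj 1/8; Neelam 1/4; Omkar 1/32; Vikram 1/4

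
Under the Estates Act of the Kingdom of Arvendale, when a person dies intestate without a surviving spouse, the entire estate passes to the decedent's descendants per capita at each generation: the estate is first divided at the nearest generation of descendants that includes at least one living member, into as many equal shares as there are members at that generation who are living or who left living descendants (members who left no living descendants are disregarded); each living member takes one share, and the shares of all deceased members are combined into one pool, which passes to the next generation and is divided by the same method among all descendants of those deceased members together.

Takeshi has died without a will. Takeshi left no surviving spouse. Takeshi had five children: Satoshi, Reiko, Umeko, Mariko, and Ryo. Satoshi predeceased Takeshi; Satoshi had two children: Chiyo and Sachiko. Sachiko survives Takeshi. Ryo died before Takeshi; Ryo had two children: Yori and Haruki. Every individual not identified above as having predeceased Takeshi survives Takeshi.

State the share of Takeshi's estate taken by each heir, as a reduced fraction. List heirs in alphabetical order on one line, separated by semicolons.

There is no surviving spouse, so the entire estate passes to Takeshi's descendants per capita at each generation.
At generation 1 (Satoshi, Reiko, Umeko, Mariko, Ryo) there are 5 shares of (1)/5 = 1/5 each.
Living: Reiko, Umeko, and Mariko — each takes 1/5.
Deceased: Satoshi and Ryo. Their combined 2/5 is pooled and carried to generation 2.
At generation 2 (Chiyo, Sachiko, Yori, Haruki) there are 4 shares of (2/5)/4 = 1/10 each.
Living: Chiyo, Sachiko, Yori, and Haruki — each takes 1/10.

Chiyo 1/10; Haruki 1/10; Mariko 1/5; Reiko 1/5; Sachiko 1/10; Umeko 1/5; Yori 1/10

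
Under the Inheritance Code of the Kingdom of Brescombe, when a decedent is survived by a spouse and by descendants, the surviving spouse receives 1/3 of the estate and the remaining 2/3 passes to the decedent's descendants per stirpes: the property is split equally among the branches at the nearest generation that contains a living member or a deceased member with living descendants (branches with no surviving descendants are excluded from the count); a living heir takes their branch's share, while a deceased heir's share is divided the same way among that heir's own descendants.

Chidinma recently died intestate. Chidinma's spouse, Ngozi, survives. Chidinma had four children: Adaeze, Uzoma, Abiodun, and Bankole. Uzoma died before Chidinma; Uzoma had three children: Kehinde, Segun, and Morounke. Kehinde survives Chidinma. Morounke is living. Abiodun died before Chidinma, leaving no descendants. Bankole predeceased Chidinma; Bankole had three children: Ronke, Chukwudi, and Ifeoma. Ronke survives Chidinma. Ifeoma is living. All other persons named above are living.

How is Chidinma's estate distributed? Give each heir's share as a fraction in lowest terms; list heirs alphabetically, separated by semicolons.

Adaeze 2/9; Chukwudi 2/27; Ifeoma 2/27; Kehinde 2/27; Morounke 2/27; Ngozi 1/3; Ronke 2/27; Segun 2/27

Ngozi, as surviving spouse, takes 1/3.
The remaining 2/3 passes to Chidinma's descendants per stirpes.
Abiodun left no surviving issue, so that branch lapses and is disregarded.
The 2/3 is divided into 3 equal shares of 2/9 among Adaeze, Uzoma, Bankole.
Adaeze is living and takes 2/9.
Uzoma predeceased; the 2/9 allotted to Uzoma's branch passes to Uzoma's issue by representation.
The 2/9 is divided into 3 equal shares of 2/27 among Kehinde, Segun, Morounke.
Kehinde is living and takes 2/27.
Segun is living and takes 2/27.
Morounke is living and takes 2/27.
Bankole predeceased; the 2/9 allotted to Bankole's branch passes to Bankole's issue by representation.
The 2/9 is divided into 3 equal shares of 2/27 among Ronke, Chukwudi, Ifeoma.
Ronke is living and takes 2/27.
Chukwudi is living and takes 2/27.
Ifeoma is living and takes 2/27.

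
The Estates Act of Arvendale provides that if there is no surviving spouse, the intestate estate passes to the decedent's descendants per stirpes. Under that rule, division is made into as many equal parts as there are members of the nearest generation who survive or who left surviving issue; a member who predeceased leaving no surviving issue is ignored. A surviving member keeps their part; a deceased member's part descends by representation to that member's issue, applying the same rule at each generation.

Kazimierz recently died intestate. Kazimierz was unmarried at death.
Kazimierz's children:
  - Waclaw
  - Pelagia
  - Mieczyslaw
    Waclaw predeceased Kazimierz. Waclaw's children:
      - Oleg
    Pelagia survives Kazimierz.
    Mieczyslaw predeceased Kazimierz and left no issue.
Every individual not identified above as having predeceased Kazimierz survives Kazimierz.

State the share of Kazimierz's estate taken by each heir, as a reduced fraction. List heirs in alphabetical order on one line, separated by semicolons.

There is no surviving spouse, so the entire estate passes to Kazimierz's descendants per stirpes.
Mieczyslaw left no surviving issue, so that branch lapses and is disregarded.
The estate is divided into 2 equal shares of 1/2 among Waclaw, Pelagia.
Waclaw predeceased; the 1/2 allotted to Waclaw's branch passes to Waclaw's issue by representation.
Oleg is the sole taker at this level and receives the full 1/2.
Pelagia is living and takes 1/2.

Oleg 1/2; Pelagia 1/2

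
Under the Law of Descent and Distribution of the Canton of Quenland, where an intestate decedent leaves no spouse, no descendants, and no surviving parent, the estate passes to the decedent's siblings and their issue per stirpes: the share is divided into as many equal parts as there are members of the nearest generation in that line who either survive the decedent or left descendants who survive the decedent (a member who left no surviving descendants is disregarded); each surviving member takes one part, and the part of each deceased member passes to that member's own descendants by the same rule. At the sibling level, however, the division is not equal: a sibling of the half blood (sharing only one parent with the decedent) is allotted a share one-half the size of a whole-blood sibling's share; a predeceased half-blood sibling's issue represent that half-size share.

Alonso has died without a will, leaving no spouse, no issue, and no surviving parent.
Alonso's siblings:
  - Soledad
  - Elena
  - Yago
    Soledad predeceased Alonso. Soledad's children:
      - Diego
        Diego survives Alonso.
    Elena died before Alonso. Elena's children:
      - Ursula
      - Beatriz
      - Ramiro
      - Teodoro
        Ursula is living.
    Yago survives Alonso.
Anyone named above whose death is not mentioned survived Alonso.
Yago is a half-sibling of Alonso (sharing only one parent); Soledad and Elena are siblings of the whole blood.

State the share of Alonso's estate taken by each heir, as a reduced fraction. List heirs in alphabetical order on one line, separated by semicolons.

No spouse, descendants, or parent survives, so the estate passes to Alonso's siblings per stirpes.
Half-blood siblings count for one-half the weight of whole-blood siblings at the initial division.
Dividing 1 in proportion to weights (total weight 5/2): Soledad (weight 1) → 2/5; Elena (weight 1) → 2/5; Yago (weight 1/2) → 1/5.
Soledad predeceased; the 2/5 allotted to Soledad's branch passes to Soledad's issue by representation.
Diego is the sole taker at this level and receives the full 2/5.
Elena predeceased; the 2/5 allotted to Elena's branch passes to Elena's issue by representation.
The 2/5 is divided into 4 equal shares of 1/10 among Ursula, Beatriz, Ramiro, Teodoro.
Ursula is living and takes 1/10.
Beatriz is living and takes 1/10.
Ramiro is living and takes 1/10.
Teodoro is living and takes 1/10.
Yago is living and takes 1/5.

Beatriz 1/10; Diego 2/5; Ramiro 1/10; Teodoro 1/10; Ursula 1/10; Yago 1/5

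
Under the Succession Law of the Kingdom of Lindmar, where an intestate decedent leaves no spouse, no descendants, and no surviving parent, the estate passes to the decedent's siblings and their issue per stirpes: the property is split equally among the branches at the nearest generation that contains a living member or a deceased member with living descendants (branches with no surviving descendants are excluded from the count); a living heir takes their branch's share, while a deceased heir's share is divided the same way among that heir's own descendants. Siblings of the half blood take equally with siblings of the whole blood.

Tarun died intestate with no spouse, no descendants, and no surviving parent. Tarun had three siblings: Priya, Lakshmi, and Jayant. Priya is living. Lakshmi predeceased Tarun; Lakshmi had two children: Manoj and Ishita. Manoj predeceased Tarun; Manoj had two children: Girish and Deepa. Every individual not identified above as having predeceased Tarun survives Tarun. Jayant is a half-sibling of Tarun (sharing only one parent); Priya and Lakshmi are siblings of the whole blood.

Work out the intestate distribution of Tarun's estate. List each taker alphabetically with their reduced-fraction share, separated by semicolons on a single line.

No spouse, descendants, or parent survives, so the estate passes to Tarun's siblings per stirpes.
Half-blood and whole-blood siblings take equally under the stated rule.
The estate is divided into 3 equal shares of 1/3 among Priya, Lakshmi, Jayant.
Priya is living and takes 1/3.
Lakshmi predeceased; the 1/3 allotted to Lakshmi's branch passes to Lakshmi's issue by representation.
The 1/3 is divided into 2 equal shares of 1/6 among Manoj, Ishita.
Manoj predeceased; the 1/6 allotted to Manoj's branch passes to Manoj's issue by representation.
The 1/6 is divided into 2 equal shares of 1/12 among Girish, Deepa.
Girish is living and takes 1/12.
Deepa is living and takes 1/12.
Ishita is living and takes 1/6.
Jayant is living and takes 1/3.

Deepa 1/12; Girish 1/12; Ishita 1/6; Jayant 1/3; Priya 1/3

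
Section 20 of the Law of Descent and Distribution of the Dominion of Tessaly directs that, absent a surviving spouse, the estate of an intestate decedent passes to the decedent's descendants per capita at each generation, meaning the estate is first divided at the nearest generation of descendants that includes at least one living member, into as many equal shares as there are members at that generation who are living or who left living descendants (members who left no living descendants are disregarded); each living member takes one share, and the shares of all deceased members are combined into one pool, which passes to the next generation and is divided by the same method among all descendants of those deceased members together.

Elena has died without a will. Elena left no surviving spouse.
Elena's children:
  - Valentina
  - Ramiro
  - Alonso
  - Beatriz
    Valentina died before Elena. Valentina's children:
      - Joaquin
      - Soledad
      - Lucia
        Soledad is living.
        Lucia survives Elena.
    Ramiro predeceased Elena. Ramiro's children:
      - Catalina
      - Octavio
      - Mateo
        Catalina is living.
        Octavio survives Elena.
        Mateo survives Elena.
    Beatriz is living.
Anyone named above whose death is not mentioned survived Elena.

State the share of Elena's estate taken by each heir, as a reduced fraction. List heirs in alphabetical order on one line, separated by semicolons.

Alonso 1/4; Beatriz 1/4; Catalina 1/12; Joaquin 1/12; Lucia 1/12; Mateo 1/12; Octavio 1/12; Soledad 1/12

There is no surviving spouse, so the entire estate passes to Elena's descendants per capita at each generation.
At generation 1 (Valentina, Ramiro, Alonso, Beatriz) there are 4 shares of (1)/4 = 1/4 each.
Living: Alonso and Beatriz — each takes 1/4.
Deceased: Valentina and Ramiro. Their combined 1/2 is pooled and carried to generation 2.
At generation 2 (Joaquin, Soledad, Lucia, Catalina, Octavio, Mateo) there are 6 shares of (1/2)/6 = 1/12 each.
Living: Joaquin, Soledad, Lucia, Catalina, Octavio, and Mateo — each takes 1/12.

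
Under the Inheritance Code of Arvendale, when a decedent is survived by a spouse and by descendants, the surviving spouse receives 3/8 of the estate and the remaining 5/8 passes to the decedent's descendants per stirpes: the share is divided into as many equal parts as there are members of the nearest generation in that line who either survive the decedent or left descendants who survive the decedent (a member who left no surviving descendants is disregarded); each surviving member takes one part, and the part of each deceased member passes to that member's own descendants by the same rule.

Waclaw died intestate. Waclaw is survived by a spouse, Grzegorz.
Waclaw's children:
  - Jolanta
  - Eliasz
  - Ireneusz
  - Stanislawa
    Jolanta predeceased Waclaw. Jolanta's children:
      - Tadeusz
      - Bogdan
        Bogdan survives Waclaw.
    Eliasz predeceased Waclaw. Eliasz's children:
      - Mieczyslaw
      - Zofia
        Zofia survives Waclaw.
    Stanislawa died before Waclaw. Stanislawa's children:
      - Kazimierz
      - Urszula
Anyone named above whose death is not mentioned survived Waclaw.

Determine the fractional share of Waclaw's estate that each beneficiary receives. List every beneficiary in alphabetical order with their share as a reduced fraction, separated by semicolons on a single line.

Bogdan 5/64; Grzegorz 3/8; Ireneusz 5/32; Kazimierz 5/64; Mieczyslaw 5/64; Tadeusz 5/64; Urszula 5/64; Zofia 5/64

Grzegorz, as surviving spouse, takes 3/8.
The remaining 5/8 passes to Waclaw's descendants per stirpes.
The 5/8 is divided into 4 equal shares of 5/32 among Jolanta, Eliasz, Ireneusz, Stanislawa.
Jolanta predeceased; the 5/32 allotted to Jolanta's branch passes to Jolanta's issue by representation.
The 5/32 is divided into 2 equal shares of 5/64 among Tadeusz, Bogdan.
Tadeusz is living and takes 5/64.
Bogdan is living and takes 5/64.
Eliasz predeceased; the 5/32 allotted to Eliasz's branch passes to Eliasz's issue by representation.
The 5/32 is divided into 2 equal shares of 5/64 among Mieczyslaw, Zofia.
Mieczyslaw is living and takes 5/64.
Zofia is living and takes 5/64.
Ireneusz is living and takes 5/32.
Stanislawa predeceased; the 5/32 allotted to Stanislawa's branch passes to Stanislawa's issue by representation.
The 5/32 is divided into 2 equal shares of 5/64 among Kazimierz, Urszula.
Kazimierz is living and takes 5/64.
Urszula is living and takes 5/64.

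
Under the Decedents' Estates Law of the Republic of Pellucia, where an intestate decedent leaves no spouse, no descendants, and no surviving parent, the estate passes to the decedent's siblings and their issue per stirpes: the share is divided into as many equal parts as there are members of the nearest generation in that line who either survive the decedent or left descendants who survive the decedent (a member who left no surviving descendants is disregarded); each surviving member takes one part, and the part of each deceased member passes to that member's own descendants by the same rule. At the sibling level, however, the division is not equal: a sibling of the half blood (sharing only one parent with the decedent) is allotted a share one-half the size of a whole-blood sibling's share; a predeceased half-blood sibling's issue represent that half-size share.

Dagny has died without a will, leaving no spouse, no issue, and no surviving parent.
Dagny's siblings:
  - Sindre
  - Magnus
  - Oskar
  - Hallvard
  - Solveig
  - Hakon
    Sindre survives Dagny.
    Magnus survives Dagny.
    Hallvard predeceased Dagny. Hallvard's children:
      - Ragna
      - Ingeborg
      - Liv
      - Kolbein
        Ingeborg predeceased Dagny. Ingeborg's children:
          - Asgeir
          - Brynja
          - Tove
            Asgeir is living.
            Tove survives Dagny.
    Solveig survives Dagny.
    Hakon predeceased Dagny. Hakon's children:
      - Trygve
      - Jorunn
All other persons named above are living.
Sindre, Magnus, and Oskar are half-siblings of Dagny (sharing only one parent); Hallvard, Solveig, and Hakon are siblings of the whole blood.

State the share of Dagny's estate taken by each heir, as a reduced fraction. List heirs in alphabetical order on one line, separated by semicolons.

Asgeir 1/54; Brynja 1/54; Jorunn 1/9; Kolbein 1/18; Liv 1/18; Magnus 1/9; Oskar 1/9; Ragna 1/18; Sindre 1/9; Solveig 2/9; Tove 1/54; Trygve 1/9

No spouse, descendants, or parent survives, so the estate passes to Dagny's siblings per stirpes.
Half-blood siblings count for one-half the weight of whole-blood siblings at the initial division.
Dividing 1 in proportion to weights (total weight 9/2): Sindre (weight 1/2) → 1/9; Magnus (weight 1/2) → 1/9; Oskar (weight 1/2) → 1/9; Hallvard (weight 1) → 2/9; Solveig (weight 1) → 2/9; Hakon (weight 1) → 2/9.
Sindre is living and takes 1/9.
Magnus is living and takes 1/9.
Oskar is living and takes 1/9.
Hallvard predeceased; the 2/9 allotted to Hallvard's branch passes to Hallvard's issue by representation.
The 2/9 is divided into 4 equal shares of 1/18 among Ragna, Ingeborg, Liv, Kolbein.
Ragna is living and takes 1/18.
Ingeborg predeceased; the 1/18 allotted to Ingeborg's branch passes to Ingeborg's issue by representation.
The 1/18 is divided into 3 equal shares of 1/54 among Asgeir, Brynja, Tove.
Asgeir is living and takes 1/54.
Brynja is living and takes 1/54.
Tove is living and takes 1/54.
Liv is living and takes 1/18.
Kolbein is living and takes 1/18.
Solveig is living and takes 2/9.
Hakon predeceased; the 2/9 allotted to Hakon's branch passes to Hakon's issue by representation.
The 2/9 is divided into 2 equal shares of 1/9 among Trygve, Jorunn.
Trygve is living and takes 1/9.
Jorunn is living and takes 1/9.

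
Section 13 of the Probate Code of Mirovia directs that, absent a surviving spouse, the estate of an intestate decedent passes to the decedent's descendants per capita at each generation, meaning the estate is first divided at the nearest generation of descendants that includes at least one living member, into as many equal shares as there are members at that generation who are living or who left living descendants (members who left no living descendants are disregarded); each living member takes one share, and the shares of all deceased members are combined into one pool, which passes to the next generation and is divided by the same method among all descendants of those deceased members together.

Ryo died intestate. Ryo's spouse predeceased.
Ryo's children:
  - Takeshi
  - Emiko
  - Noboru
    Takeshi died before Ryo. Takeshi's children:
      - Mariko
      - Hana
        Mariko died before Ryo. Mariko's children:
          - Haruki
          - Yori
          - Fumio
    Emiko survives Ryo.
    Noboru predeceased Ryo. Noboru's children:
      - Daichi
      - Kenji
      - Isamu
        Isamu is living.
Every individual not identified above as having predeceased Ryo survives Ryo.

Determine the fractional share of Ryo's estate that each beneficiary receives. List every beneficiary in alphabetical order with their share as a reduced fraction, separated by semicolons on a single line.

Daichi 2/15; Emiko 1/3; Fumio 2/45; Hana 2/15; Haruki 2/45; Isamu 2/15; Kenji 2/15; Yori 2/45

There is no surviving spouse, so the entire estate passes to Ryo's descendants per capita at each generation.
At generation 1 (Takeshi, Emiko, Noboru) there are 3 shares of (1)/3 = 1/3 each.
Living: Emiko — each takes 1/3.
Deceased: Takeshi and Noboru. Their combined 2/3 is pooled and carried to generation 2.
At generation 2 (Mariko, Hana, Daichi, Kenji, Isamu) there are 5 shares of (2/3)/5 = 2/15 each.
Living: Hana, Daichi, Kenji, and Isamu — each takes 2/15.
Deceased: Mariko. That 2/15 share is carried to generation 3.
At generation 3 (Haruki, Yori, Fumio) there are 3 shares of (2/15)/3 = 2/45 each.
Living: Haruki, Yori, and Fumio — each takes 2/45.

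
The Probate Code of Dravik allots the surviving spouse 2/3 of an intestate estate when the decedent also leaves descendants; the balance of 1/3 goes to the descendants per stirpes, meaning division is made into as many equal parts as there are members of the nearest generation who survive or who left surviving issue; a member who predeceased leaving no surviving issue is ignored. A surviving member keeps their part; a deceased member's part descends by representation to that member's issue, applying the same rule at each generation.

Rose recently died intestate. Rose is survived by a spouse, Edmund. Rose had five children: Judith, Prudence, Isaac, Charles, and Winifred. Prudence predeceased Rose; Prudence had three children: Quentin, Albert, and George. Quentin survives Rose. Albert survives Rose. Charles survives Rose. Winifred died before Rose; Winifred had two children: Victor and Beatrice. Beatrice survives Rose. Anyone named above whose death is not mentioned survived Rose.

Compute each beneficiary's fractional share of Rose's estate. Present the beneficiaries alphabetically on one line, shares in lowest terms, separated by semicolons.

Albert 1/45; Beatrice 1/30; Charles 1/15; Edmund 2/3; George 1/45; Isaac 1/15; Judith 1/15; Quentin 1/45; Victor 1/30

Edmund, as surviving spouse, takes 2/3.
The remaining 1/3 passes to Rose's descendants per stirpes.
The 1/3 is divided into 5 equal shares of 1/15 among Judith, Prudence, Isaac, Charles, Winifred.
Judith is living and takes 1/15.
Prudence predeceased; the 1/15 allotted to Prudence's branch passes to Prudence's issue by representation.
The 1/15 is divided into 3 equal shares of 1/45 among Quentin, Albert, George.
Quentin is living and takes 1/45.
Albert is living and takes 1/45.
George is living and takes 1/45.
Isaac is living and takes 1/15.
Charles is living and takes 1/15.
Winifred predeceased; the 1/15 allotted to Winifred's branch passes to Winifred's issue by representation.
The 1/15 is divided into 2 equal shares of 1/30 among Victor, Beatrice.
Victor is living and takes 1/30.
Beatrice is living and takes 1/30.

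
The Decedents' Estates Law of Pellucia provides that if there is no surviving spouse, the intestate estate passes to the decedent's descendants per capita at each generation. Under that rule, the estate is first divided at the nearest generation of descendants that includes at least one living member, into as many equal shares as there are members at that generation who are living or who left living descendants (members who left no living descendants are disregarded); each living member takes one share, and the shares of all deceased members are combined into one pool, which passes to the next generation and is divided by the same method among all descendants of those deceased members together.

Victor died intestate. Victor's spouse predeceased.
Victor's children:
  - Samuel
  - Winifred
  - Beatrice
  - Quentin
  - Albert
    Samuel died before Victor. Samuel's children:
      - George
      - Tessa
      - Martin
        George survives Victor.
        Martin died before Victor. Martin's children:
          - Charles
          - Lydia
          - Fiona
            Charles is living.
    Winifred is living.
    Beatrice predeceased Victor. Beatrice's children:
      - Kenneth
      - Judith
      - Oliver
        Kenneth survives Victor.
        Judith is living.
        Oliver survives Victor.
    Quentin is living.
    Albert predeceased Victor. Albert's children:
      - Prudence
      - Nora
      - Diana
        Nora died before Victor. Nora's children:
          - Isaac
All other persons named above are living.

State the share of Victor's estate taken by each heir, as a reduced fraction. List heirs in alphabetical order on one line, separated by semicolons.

There is no surviving spouse, so the entire estate passes to Victor's descendants per capita at each generation.
At generation 1 (Samuel, Winifred, Beatrice, Quentin, Albert) there are 5 shares of (1)/5 = 1/5 each.
Living: Winifred and Quentin — each takes 1/5.
Deceased: Samuel, Beatrice, and Albert. Their combined 3/5 is pooled and carried to generation 2.
At generation 2 (George, Tessa, Martin, Kenneth, Judith, Oliver, Prudence, Nora, Diana) there are 9 shares of (3/5)/9 = 1/15 each.
Living: George, Tessa, Kenneth, Judith, Oliver, Prudence, and Diana — each takes 1/15.
Deceased: Martin and Nora. Their combined 2/15 is pooled and carried to generation 3.
At generation 3 (Charles, Lydia, Fiona, Isaac) there are 4 shares of (2/15)/4 = 1/30 each.
Living: Charles, Lydia, Fiona, and Isaac — each takes 1/30.

Charles 1/30; Diana 1/15; Fiona 1/30; George 1/15; Isaac 1/30; Judith 1/15; Kenneth 1/15; Lydia 1/30; Oliver 1/15; Prudence 1/15; Quentin 1/5; Tessa 1/15; Winifred 1/5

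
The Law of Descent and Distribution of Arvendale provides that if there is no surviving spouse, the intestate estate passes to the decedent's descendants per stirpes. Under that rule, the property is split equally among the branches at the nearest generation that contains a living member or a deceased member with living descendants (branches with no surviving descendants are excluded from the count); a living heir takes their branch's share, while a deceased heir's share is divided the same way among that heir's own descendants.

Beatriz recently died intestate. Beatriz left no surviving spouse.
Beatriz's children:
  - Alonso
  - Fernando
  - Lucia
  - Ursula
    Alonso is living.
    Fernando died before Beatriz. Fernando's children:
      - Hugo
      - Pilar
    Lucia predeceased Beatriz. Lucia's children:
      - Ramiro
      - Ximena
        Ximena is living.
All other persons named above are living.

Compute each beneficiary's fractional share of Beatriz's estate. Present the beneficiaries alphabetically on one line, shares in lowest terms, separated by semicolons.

There is no surviving spouse, so the entire estate passes to Beatriz's descendants per stirpes.
The estate is divided into 4 equal shares of 1/4 among Alonso, Fernando, Lucia, Ursula.
Alonso is living and takes 1/4.
Fernando predeceased; the 1/4 allotted to Fernando's branch passes to Fernando's issue by representation.
The 1/4 is divided into 2 equal shares of 1/8 among Hugo, Pilar.
Hugo is living and takes 1/8.
Pilar is living and takes 1/8.
Lucia predeceased; the 1/4 allotted to Lucia's branch passes to Lucia's issue by representation.
The 1/4 is divided into 2 equal shares of 1/8 among Ramiro, Ximena.
Ramiro is living and takes 1/8.
Ximena is living and takes 1/8.
Ursula is living and takes 1/4.

Alonso 1/4; Hugo 1/8; Pilar 1/8; Ramiro 1/8; Ursula 1/4; Ximena 1/8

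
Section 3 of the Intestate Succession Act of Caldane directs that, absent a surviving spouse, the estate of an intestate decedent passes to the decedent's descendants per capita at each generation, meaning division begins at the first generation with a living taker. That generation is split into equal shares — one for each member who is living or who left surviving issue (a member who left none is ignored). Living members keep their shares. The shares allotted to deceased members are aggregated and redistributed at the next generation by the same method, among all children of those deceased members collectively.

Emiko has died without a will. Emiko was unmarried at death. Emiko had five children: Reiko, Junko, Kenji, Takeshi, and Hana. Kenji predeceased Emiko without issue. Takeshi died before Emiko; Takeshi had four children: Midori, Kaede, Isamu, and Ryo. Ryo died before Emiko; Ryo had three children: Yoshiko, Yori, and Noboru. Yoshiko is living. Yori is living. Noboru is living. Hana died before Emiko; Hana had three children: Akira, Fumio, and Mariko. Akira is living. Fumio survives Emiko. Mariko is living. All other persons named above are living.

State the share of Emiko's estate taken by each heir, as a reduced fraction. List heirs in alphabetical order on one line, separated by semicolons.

Akira 1/14; Fumio 1/14; Isamu 1/14; Junko 1/4; Kaede 1/14; Mariko 1/14; Midori 1/14; Noboru 1/42; Reiko 1/4; Yori 1/42; Yoshiko 1/42

There is no surviving spouse, so the entire estate passes to Emiko's descendants per capita at each generation.
At generation 1 (Reiko, Junko, Takeshi, Hana) there are 4 shares of (1)/4 = 1/4 each.
Living: Reiko and Junko — each takes 1/4.
Deceased: Takeshi and Hana. Their combined 1/2 is pooled and carried to generation 2.
At generation 2 (Midori, Kaede, Isamu, Ryo, Akira, Fumio, Mariko) there are 7 shares of (1/2)/7 = 1/14 each.
Living: Midori, Kaede, Isamu, Akira, Fumio, and Mariko — each takes 1/14.
Deceased: Ryo. That 1/14 share is carried to generation 3.
At generation 3 (Yoshiko, Yori, Noboru) there are 3 shares of (1/14)/3 = 1/42 each.
Living: Yoshiko, Yori, and Noboru — each takes 1/42.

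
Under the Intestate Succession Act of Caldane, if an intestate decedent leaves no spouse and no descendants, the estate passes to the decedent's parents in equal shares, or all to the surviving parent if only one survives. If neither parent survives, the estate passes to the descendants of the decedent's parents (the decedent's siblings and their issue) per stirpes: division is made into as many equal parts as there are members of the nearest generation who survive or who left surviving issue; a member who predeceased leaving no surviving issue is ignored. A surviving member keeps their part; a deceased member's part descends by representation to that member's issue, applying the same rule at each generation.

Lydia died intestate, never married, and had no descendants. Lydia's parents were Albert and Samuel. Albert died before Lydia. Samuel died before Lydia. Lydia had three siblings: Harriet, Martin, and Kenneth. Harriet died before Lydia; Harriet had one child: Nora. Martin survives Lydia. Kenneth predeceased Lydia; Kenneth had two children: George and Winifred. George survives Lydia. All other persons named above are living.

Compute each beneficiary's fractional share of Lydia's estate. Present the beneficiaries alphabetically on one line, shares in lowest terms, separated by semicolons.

George 1/6; Martin 1/3; Nora 1/3; Winifred 1/6

Neither parent survives and there are no descendants, so the estate passes to Lydia's siblings and their issue per stirpes.
The estate is divided into 3 equal shares of 1/3 among Harriet, Martin, Kenneth.
Harriet predeceased; the 1/3 allotted to Harriet's branch passes to Harriet's issue by representation.
Nora is the sole taker at this level and receives the full 1/3.
Martin is living and takes 1/3.
Kenneth predeceased; the 1/3 allotted to Kenneth's branch passes to Kenneth's issue by representation.
The 1/3 is divided into 2 equal shares of 1/6 among George, Winifred.
George is living and takes 1/6.
Winifred is living and takes 1/6.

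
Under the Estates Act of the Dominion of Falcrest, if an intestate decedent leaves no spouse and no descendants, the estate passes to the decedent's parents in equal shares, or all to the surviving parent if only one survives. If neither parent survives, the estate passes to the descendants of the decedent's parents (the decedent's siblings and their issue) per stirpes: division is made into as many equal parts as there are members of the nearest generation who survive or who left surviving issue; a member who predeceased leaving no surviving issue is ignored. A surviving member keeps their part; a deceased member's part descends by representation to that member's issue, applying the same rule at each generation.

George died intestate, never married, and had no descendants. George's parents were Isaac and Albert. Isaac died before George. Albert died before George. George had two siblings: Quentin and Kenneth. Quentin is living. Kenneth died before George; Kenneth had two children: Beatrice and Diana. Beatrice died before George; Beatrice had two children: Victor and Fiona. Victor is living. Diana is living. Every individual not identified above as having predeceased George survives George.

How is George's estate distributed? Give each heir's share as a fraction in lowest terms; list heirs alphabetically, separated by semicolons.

Neither parent survives and there are no descendants, so the estate passes to George's siblings and their issue per stirpes.
The estate is divided into 2 equal shares of 1/2 among Quentin, Kenneth.
Quentin is living and takes 1/2.
Kenneth predeceased; the 1/2 allotted to Kenneth's branch passes to Kenneth's issue by representation.
The 1/2 is divided into 2 equal shares of 1/4 among Beatrice, Diana.
Beatrice predeceased; the 1/4 allotted to Beatrice's branch passes to Beatrice's issue by representation.
The 1/4 is divided into 2 equal shares of 1/8 among Victor, Fiona.
Victor is living and takes 1/8.
Fiona is living and takes 1/8.
Diana is living and takes 1/4.

Diana 1/4; Fiona 1/8; Quentin 1/2; Victor 1/8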